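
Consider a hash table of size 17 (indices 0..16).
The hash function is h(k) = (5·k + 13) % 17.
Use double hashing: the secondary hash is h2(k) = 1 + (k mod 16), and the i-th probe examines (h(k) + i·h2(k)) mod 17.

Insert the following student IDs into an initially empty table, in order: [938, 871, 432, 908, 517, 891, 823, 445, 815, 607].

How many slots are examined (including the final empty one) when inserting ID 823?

2

938: h=11 -> slot 11
871: h=16 -> slot 16
432: h=14 -> slot 14
908: h=14, h2=13, probe 14,10 -> slot 10
517: h=14, h2=6, probe 14,3 -> slot 3
891: h=14, h2=12, probe 14,9 -> slot 9
823: h=14, h2=8, probe 14,5 -> slot 5
445: h=11, h2=14, probe 11,8 -> slot 8
815: h=8, h2=16, probe 8,7 -> slot 7
607: h=5, h2=16, probe 5,4 -> slot 4
Table: [—, —, —, 517, 607, 823, —, 815, 445, 891, 908, 938, —, —, 432, —, 871]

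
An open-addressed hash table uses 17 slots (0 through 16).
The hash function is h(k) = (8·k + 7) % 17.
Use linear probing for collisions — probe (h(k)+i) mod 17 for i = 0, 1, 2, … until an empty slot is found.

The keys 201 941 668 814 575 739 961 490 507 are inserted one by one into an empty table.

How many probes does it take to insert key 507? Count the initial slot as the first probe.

6

Insert 201: h=0, slot 0 empty → index 0.
Insert 941: h=4, slot 4 empty → index 4.
Insert 668: h=13, slot 13 empty → index 13.
Insert 814: h=8, slot 8 empty → index 8.
Insert 575: h=0, slot 0 occupied → index 1.
Insert 739: h=3, slot 3 empty → index 3.
Insert 961: h=11, slot 11 empty → index 11.
Insert 490: h=0, slots 0,1 occupied → index 2.
Insert 507: h=0, slots 0,1,2,3,4 occupied → index 5.
Table: [201, 575, 490, 739, 941, 507, ∅, ∅, 814, ∅, ∅, 961, ∅, 668, ∅, ∅, ∅]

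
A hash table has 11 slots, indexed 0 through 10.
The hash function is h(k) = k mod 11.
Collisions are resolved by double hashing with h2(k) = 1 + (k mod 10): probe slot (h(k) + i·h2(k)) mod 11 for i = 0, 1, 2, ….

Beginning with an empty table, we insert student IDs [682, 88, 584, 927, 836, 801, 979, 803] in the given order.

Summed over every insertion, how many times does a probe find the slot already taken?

6

Insert 682: h=0, slot 0 empty → index 0.
Insert 88: h=0, h2=9, slot 0 occupied → index 9.
Insert 584: h=1, slot 1 empty → index 1.
Insert 927: h=3, slot 3 empty → index 3.
Insert 836: h=0, h2=7, slot 0 occupied → index 7.
Insert 801: h=9, h2=2, slots 9,0 occupied → index 2.
Insert 979: h=0, h2=10, slot 0 occupied → index 10.
Insert 803: h=0, h2=4, slot 0 occupied → index 4.
Table: [682, 584, 801, 927, 803, ., ., 836, ., 88, 979]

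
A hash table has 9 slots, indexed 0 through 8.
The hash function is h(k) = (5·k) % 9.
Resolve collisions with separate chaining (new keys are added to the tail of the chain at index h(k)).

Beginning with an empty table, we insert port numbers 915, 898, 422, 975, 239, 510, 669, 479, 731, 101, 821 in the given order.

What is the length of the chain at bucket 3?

Insert 915: h=3, bucket 3 empty -> new chain.
Insert 898: h=8, bucket 8 empty -> new chain.
Insert 422: h=4, bucket 4 empty -> new chain.
Insert 975: h=6, bucket 6 empty -> new chain.
Insert 239: h=7, bucket 7 empty -> new chain.
Insert 510: h=3, bucket 3 nonempty -> append to chain.
Insert 669: h=6, bucket 6 nonempty -> append to chain.
Insert 479: h=1, bucket 1 empty -> new chain.
Insert 731: h=1, bucket 1 nonempty -> append to chain.
Insert 101: h=1, bucket 1 nonempty -> append to chain.
Insert 821: h=1, bucket 1 nonempty -> append to chain.
Final buckets:
0: .
1: 479 -> 731 -> 101 -> 821
2: .
3: 915 -> 510
4: 422
5: .
6: 975 -> 669
7: 239
8: 898

2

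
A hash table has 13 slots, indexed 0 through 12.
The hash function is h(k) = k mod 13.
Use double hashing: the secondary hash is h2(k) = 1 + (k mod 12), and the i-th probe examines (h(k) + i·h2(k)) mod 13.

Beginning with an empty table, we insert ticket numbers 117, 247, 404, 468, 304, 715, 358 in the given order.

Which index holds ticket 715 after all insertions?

117 hashes to 0; slot 0 is free -> place at 0.
247 hashes to 0, h2=8; 0 taken -> place at 8.
404 hashes to 1; slot 1 is free -> place at 1.
468 hashes to 0, h2=1; 0,1 taken -> place at 2.
304 hashes to 5; slot 5 is free -> place at 5.
715 hashes to 0, h2=8; 0,8 taken -> place at 3.
358 hashes to 7; slot 7 is free -> place at 7.
Table: [117, 404, 468, 715, _, 304, _, 358, 247, _, _, _, _]

3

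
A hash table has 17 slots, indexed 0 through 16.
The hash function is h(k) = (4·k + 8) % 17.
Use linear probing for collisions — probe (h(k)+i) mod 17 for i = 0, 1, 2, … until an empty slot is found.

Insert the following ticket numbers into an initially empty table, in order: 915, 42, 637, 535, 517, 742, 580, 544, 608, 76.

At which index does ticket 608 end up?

915 hashes to 13; slot 13 is free → place at 13.
42 hashes to 6; slot 6 is free → place at 6.
637 hashes to 6; 6 taken → place at 7.
535 hashes to 6; 6,7 taken → place at 8.
517 hashes to 2; slot 2 is free → place at 2.
742 hashes to 1; slot 1 is free → place at 1.
580 hashes to 16; slot 16 is free → place at 16.
544 hashes to 8; 8 taken → place at 9.
608 hashes to 9; 9 taken → place at 10.
76 hashes to 6; 6,7,8,9,10 taken → place at 11.
Table: [_, 742, 517, _, _, _, 42, 637, 535, 544, 608, 76, _, 915, _, _, 580]

10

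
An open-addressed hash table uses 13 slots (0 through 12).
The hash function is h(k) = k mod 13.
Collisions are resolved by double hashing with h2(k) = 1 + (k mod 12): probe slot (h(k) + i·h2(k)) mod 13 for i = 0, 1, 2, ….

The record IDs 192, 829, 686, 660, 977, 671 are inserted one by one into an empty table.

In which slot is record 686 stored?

0

192 hashes to 10; slot 10 is free => place at 10.
829 hashes to 10, h2=2; 10 taken => place at 12.
686 hashes to 10, h2=3; 10 taken => place at 0.
660 hashes to 10, h2=1; 10 taken => place at 11.
977 hashes to 2; slot 2 is free => place at 2.
671 hashes to 8; slot 8 is free => place at 8.
Table: [686, —, 977, —, —, —, —, —, 671, —, 192, 660, 829]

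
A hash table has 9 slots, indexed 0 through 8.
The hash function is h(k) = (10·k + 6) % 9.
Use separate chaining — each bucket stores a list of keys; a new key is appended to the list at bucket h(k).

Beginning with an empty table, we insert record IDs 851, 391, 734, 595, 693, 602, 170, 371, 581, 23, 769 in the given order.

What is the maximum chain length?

Insert 851: h=2, bucket 2 empty -> new chain.
Insert 391: h=1, bucket 1 empty -> new chain.
Insert 734: h=2, bucket 2 nonempty -> append to chain.
Insert 595: h=7, bucket 7 empty -> new chain.
Insert 693: h=6, bucket 6 empty -> new chain.
Insert 602: h=5, bucket 5 empty -> new chain.
Insert 170: h=5, bucket 5 nonempty -> append to chain.
Insert 371: h=8, bucket 8 empty -> new chain.
Insert 581: h=2, bucket 2 nonempty -> append to chain.
Insert 23: h=2, bucket 2 nonempty -> append to chain.
Insert 769: h=1, bucket 1 nonempty -> append to chain.
Final buckets:
0: —
1: 391 -> 769
2: 851 -> 734 -> 581 -> 23
3: —
4: —
5: 602 -> 170
6: 693
7: 595
8: 371

4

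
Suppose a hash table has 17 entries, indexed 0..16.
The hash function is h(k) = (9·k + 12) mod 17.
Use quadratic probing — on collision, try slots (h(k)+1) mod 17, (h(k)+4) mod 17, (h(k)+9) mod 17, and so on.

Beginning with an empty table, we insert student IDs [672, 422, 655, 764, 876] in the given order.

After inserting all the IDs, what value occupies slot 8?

Insert 672: h=8, slot 8 empty → index 8.
Insert 422: h=2, slot 2 empty → index 2.
Insert 655: h=8, slot 8 occupied → index 9.
Insert 764: h=3, slot 3 empty → index 3.
Insert 876: h=8, slots 8,9 occupied → index 12.
Table: [—, —, 422, 764, —, —, —, —, 672, 655, —, —, 876, —, —, —, —]

672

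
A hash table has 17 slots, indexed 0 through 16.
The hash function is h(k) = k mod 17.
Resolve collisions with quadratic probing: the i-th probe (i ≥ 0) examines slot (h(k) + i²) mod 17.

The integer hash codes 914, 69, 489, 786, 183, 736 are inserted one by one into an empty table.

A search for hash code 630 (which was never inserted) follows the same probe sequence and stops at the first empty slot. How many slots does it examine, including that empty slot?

2

914: h=13 → slot 13
69: h=1 → slot 1
489: h=13, probe 13,14 → slot 14
786: h=4 → slot 4
183: h=13, probe 13,14,0 → slot 0
736: h=5 → slot 5
Table: [183, 69, ., ., 786, 736, ., ., ., ., ., ., ., 914, 489, ., .]
Lookup 630: h=1, probe 1,2 → slot 2 empty, not found.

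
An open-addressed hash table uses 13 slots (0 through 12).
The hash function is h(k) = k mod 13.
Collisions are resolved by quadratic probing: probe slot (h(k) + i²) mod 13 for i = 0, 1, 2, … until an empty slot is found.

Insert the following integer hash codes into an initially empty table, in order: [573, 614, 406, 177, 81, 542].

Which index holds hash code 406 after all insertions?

4

Insert 573: h=1, slot 1 empty → index 1.
Insert 614: h=3, slot 3 empty → index 3.
Insert 406: h=3, slot 3 occupied → index 4.
Insert 177: h=8, slot 8 empty → index 8.
Insert 81: h=3, slots 3,4 occupied → index 7.
Insert 542: h=9, slot 9 empty → index 9.
Table: [—, 573, —, 614, 406, —, —, 81, 177, 542, —, —, —]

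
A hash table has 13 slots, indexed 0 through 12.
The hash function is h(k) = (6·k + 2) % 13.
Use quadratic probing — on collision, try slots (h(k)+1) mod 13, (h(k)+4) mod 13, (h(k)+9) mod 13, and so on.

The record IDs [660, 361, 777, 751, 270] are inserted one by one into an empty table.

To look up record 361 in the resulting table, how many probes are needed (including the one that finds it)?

2

660: h=10 => slot 10
361: h=10, probe 10,11 => slot 11
777: h=10, probe 10,11,1 => slot 1
751: h=10, probe 10,11,1,6 => slot 6
270: h=10, probe 10,11,1,6,0 => slot 0
Table: [270, 777, —, —, —, —, 751, —, —, —, 660, 361, —]
Lookup 361: h=10, probe 10,11 → found at 11.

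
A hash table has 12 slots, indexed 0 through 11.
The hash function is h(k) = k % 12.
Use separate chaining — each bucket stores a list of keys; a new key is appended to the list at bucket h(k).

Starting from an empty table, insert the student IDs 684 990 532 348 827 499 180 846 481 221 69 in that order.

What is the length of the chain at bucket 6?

684 → bucket 0
990 → bucket 6
532 → bucket 4
348 → bucket 0 (collision)
827 → bucket 11
499 → bucket 7
180 → bucket 0 (collision)
846 → bucket 6 (collision)
481 → bucket 1
221 → bucket 5
69 → bucket 9
Final buckets:
0: 684 -> 348 -> 180
1: 481
2: -
3: -
4: 532
5: 221
6: 990 -> 846
7: 499
8: -
9: 69
10: -
11: 827

2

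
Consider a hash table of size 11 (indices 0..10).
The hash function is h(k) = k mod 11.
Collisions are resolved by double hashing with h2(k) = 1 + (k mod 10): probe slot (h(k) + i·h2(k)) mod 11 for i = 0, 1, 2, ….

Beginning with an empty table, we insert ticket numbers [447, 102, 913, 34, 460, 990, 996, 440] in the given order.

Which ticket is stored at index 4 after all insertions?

447 hashes to 7; slot 7 is free => place at 7.
102 hashes to 3; slot 3 is free => place at 3.
913 hashes to 0; slot 0 is free => place at 0.
34 hashes to 1; slot 1 is free => place at 1.
460 hashes to 9; slot 9 is free => place at 9.
990 hashes to 0, h2=1; 0,1 taken => place at 2.
996 hashes to 6; slot 6 is free => place at 6.
440 hashes to 0, h2=1; 0,1,2,3 taken => place at 4.
Table: [913, 34, 990, 102, 440, ., 996, 447, ., 460, .]

440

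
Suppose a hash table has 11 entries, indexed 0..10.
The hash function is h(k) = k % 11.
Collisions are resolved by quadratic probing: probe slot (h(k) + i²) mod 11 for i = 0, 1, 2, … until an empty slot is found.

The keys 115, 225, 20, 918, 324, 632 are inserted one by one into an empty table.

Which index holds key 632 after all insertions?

8

115 hashes to 5; slot 5 is free → place at 5.
225 hashes to 5; 5 taken → place at 6.
20 hashes to 9; slot 9 is free → place at 9.
918 hashes to 5; 5,6,9 taken → place at 3.
324 hashes to 5; 5,6,9,3 taken → place at 10.
632 hashes to 5; 5,6,9,3,10 taken → place at 8.
Table: [—, —, —, 918, —, 115, 225, —, 632, 20, 324]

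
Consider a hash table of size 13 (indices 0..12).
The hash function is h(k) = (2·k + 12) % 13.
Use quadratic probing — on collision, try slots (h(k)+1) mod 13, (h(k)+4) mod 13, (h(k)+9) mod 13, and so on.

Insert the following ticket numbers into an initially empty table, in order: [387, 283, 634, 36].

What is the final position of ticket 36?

2

Insert 387: h=6, slot 6 empty => index 6.
Insert 283: h=6, slot 6 occupied => index 7.
Insert 634: h=6, slots 6,7 occupied => index 10.
Insert 36: h=6, slots 6,7,10 occupied => index 2.
Table: [-, -, 36, -, -, -, 387, 283, -, -, 634, -, -]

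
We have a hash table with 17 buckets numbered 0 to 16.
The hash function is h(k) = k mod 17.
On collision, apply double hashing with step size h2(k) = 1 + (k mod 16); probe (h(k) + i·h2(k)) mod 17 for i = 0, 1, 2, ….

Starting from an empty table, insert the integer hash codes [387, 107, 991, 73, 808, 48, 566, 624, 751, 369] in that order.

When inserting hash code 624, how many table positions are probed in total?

Insert 387: h=13, slot 13 empty -> index 13.
Insert 107: h=5, slot 5 empty -> index 5.
Insert 991: h=5, h2=16, slot 5 occupied -> index 4.
Insert 73: h=5, h2=10, slot 5 occupied -> index 15.
Insert 808: h=9, slot 9 empty -> index 9.
Insert 48: h=14, slot 14 empty -> index 14.
Insert 566: h=5, h2=7, slot 5 occupied -> index 12.
Insert 624: h=12, h2=1, slots 12,13,14,15 occupied -> index 16.
Insert 751: h=3, slot 3 empty -> index 3.
Insert 369: h=12, h2=2, slots 12,14,16 occupied -> index 1.
Table: [-, 369, -, 751, 991, 107, -, -, -, 808, -, -, 566, 387, 48, 73, 624]

5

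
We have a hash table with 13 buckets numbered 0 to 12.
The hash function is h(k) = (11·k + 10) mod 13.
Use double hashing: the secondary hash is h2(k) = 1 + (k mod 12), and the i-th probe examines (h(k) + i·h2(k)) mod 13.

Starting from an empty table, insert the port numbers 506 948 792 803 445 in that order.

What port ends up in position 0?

948

506 hashes to 12; slot 12 is free => place at 12.
948 hashes to 12, h2=1; 12 taken => place at 0.
792 hashes to 12, h2=1; 12,0 taken => place at 1.
803 hashes to 3; slot 3 is free => place at 3.
445 hashes to 4; slot 4 is free => place at 4.
Table: [948, 792, ., 803, 445, ., ., ., ., ., ., ., 506]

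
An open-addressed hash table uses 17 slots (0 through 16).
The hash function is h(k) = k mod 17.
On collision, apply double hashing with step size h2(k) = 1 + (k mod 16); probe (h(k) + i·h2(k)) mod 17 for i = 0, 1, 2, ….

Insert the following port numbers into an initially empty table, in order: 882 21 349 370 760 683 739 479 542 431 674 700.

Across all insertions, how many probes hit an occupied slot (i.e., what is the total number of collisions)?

5

882: h=15 => slot 15
21: h=4 => slot 4
349: h=9 => slot 9
370: h=13 => slot 13
760: h=12 => slot 12
683: h=3 => slot 3
739: h=8 => slot 8
479: h=3, h2=16, probe 3,2 => slot 2
542: h=15, h2=15, probe 15,13,11 => slot 11
431: h=6 => slot 6
674: h=11, h2=3, probe 11,14 => slot 14
700: h=3, h2=13, probe 3,16 => slot 16
Table: [_, _, 479, 683, 21, _, 431, _, 739, 349, _, 542, 760, 370, 674, 882, 700]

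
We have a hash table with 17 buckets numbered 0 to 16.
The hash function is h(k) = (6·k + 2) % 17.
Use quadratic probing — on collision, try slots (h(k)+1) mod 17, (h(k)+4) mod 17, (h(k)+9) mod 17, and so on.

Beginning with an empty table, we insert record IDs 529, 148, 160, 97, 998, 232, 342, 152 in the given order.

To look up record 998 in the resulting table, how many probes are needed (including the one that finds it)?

4

529 hashes to 14; slot 14 is free → place at 14.
148 hashes to 6; slot 6 is free → place at 6.
160 hashes to 10; slot 10 is free → place at 10.
97 hashes to 6; 6 taken → place at 7.
998 hashes to 6; 6,7,10 taken → place at 15.
232 hashes to 0; slot 0 is free → place at 0.
342 hashes to 14; 14,15 taken → place at 1.
152 hashes to 13; slot 13 is free → place at 13.
Table: [232, 342, ∅, ∅, ∅, ∅, 148, 97, ∅, ∅, 160, ∅, ∅, 152, 529, 998, ∅]
Lookup 998: h=6, probe 6,7,10,15 → found at 15.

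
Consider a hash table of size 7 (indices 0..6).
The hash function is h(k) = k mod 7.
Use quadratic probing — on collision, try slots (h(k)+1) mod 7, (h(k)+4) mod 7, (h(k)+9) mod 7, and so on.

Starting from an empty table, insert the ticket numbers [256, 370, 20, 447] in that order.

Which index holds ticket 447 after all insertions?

3

256: h=4 => slot 4
370: h=6 => slot 6
20: h=6, probe 6,0 => slot 0
447: h=6, probe 6,0,3 => slot 3
Table: [20, —, —, 447, 256, —, 370]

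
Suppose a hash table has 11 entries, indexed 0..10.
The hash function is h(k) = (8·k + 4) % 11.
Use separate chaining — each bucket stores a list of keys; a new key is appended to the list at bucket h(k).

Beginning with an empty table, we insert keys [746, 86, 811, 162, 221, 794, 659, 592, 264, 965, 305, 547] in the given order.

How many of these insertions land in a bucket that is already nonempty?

Insert 746: h=10, bucket 10 empty → new chain.
Insert 86: h=10, bucket 10 nonempty → append to chain.
Insert 811: h=2, bucket 2 empty → new chain.
Insert 162: h=2, bucket 2 nonempty → append to chain.
Insert 221: h=1, bucket 1 empty → new chain.
Insert 794: h=9, bucket 9 empty → new chain.
Insert 659: h=7, bucket 7 empty → new chain.
Insert 592: h=10, bucket 10 nonempty → append to chain.
Insert 264: h=4, bucket 4 empty → new chain.
Insert 965: h=2, bucket 2 nonempty → append to chain.
Insert 305: h=2, bucket 2 nonempty → append to chain.
Insert 547: h=2, bucket 2 nonempty → append to chain.
Final buckets:
0: —
1: 221
2: 811 -> 162 -> 965 -> 305 -> 547
3: —
4: 264
5: —
6: —
7: 659
8: —
9: 794
10: 746 -> 86 -> 592

6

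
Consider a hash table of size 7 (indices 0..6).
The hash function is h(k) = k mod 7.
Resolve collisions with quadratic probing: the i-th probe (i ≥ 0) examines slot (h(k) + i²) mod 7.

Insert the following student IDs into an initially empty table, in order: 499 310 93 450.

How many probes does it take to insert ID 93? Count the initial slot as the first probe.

3

499 hashes to 2; slot 2 is free → place at 2.
310 hashes to 2; 2 taken → place at 3.
93 hashes to 2; 2,3 taken → place at 6.
450 hashes to 2; 2,3,6 taken → place at 4.
Table: [∅, ∅, 499, 310, 450, ∅, 93]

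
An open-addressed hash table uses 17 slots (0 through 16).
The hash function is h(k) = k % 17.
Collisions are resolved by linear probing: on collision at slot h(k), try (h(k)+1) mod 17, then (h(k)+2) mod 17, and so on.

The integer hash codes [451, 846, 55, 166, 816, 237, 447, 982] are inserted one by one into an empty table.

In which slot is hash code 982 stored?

15

451: h=9 -> slot 9
846: h=13 -> slot 13
55: h=4 -> slot 4
166: h=13, probe 13,14 -> slot 14
816: h=0 -> slot 0
237: h=16 -> slot 16
447: h=5 -> slot 5
982: h=13, probe 13,14,15 -> slot 15
Table: [816, _, _, _, 55, 447, _, _, _, 451, _, _, _, 846, 166, 982, 237]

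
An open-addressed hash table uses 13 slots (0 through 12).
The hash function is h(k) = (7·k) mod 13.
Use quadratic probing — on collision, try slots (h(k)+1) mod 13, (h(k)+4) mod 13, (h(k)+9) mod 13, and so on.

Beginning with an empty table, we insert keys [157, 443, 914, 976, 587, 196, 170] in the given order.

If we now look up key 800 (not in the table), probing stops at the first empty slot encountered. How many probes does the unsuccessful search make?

157: h=7 → slot 7
443: h=7, probe 7,8 → slot 8
914: h=2 → slot 2
976: h=7, probe 7,8,11 → slot 11
587: h=1 → slot 1
196: h=7, probe 7,8,11,3 → slot 3
170: h=7, probe 7,8,11,3,10 → slot 10
Table: [., 587, 914, 196, ., ., ., 157, 443, ., 170, 976, .]
Lookup 800: h=10, probe 10,11,1,6 → slot 6 empty, not found.

4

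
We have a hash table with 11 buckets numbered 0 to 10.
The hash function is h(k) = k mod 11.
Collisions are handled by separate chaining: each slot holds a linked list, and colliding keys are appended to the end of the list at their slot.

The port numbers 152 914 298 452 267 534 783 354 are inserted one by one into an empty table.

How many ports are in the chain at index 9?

1

152 -> bucket 9
914 -> bucket 1
298 -> bucket 1 (collision)
452 -> bucket 1 (collision)
267 -> bucket 3
534 -> bucket 6
783 -> bucket 2
354 -> bucket 2 (collision)
Final buckets:
0: -
1: 914 -> 298 -> 452
2: 783 -> 354
3: 267
4: -
5: -
6: 534
7: -
8: -
9: 152
10: -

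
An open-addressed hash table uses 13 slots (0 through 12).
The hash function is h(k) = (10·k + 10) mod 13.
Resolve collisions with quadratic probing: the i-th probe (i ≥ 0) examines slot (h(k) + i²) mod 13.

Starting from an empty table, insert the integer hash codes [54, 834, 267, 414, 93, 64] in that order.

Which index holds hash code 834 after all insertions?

54 hashes to 4; slot 4 is free => place at 4.
834 hashes to 4; 4 taken => place at 5.
267 hashes to 2; slot 2 is free => place at 2.
414 hashes to 3; slot 3 is free => place at 3.
93 hashes to 4; 4,5 taken => place at 8.
64 hashes to 0; slot 0 is free => place at 0.
Table: [64, —, 267, 414, 54, 834, —, —, 93, —, —, —, —]

5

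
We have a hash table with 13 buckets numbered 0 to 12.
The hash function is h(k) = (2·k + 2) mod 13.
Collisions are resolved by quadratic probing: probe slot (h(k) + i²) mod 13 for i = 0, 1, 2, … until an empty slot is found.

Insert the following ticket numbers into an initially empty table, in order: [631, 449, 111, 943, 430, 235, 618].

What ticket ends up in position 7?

631 hashes to 3; slot 3 is free → place at 3.
449 hashes to 3; 3 taken → place at 4.
111 hashes to 3; 3,4 taken → place at 7.
943 hashes to 3; 3,4,7 taken → place at 12.
430 hashes to 4; 4 taken → place at 5.
235 hashes to 4; 4,5 taken → place at 8.
618 hashes to 3; 3,4,7,12 taken → place at 6.
Table: [—, —, —, 631, 449, 430, 618, 111, 235, —, —, —, 943]

111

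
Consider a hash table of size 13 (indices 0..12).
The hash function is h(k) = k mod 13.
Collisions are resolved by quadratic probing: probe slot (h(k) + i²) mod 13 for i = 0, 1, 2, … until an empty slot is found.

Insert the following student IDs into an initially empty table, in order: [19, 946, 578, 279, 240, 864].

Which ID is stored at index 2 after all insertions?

19: h=6 => slot 6
946: h=10 => slot 10
578: h=6, probe 6,7 => slot 7
279: h=6, probe 6,7,10,2 => slot 2
240: h=6, probe 6,7,10,2,9 => slot 9
864: h=6, probe 6,7,10,2,9,5 => slot 5
Table: [—, —, 279, —, —, 864, 19, 578, —, 240, 946, —, —]

279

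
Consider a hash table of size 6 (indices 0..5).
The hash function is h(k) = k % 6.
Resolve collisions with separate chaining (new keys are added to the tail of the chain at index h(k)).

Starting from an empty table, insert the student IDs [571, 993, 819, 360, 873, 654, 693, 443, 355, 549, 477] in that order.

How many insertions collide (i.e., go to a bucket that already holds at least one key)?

571 -> bucket 1
993 -> bucket 3
819 -> bucket 3 (collision)
360 -> bucket 0
873 -> bucket 3 (collision)
654 -> bucket 0 (collision)
693 -> bucket 3 (collision)
443 -> bucket 5
355 -> bucket 1 (collision)
549 -> bucket 3 (collision)
477 -> bucket 3 (collision)
Final buckets:
0: 360 -> 654
1: 571 -> 355
2: —
3: 993 -> 819 -> 873 -> 693 -> 549 -> 477
4: —
5: 443

7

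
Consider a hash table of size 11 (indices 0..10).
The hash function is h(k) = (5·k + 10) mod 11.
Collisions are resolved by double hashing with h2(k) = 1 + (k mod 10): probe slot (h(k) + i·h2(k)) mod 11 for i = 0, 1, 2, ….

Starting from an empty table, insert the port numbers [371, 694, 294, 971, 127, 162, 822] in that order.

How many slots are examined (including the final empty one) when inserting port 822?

371: h=6 → slot 6
694: h=4 → slot 4
294: h=6, h2=5, probe 6,0 → slot 0
971: h=3 → slot 3
127: h=7 → slot 7
162: h=6, h2=3, probe 6,9 → slot 9
822: h=6, h2=3, probe 6,9,1 → slot 1
Table: [294, 822, —, 971, 694, —, 371, 127, —, 162, —]

3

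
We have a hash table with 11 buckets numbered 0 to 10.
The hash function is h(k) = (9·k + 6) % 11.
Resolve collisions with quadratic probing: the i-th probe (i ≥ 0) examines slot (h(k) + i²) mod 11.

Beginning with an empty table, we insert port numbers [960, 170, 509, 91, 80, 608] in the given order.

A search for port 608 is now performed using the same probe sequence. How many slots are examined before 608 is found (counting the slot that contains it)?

5

Insert 960: h=0, slot 0 empty → index 0.
Insert 170: h=7, slot 7 empty → index 7.
Insert 509: h=0, slot 0 occupied → index 1.
Insert 91: h=0, slots 0,1 occupied → index 4.
Insert 80: h=0, slots 0,1,4 occupied → index 9.
Insert 608: h=0, slots 0,1,4,9 occupied → index 5.
Table: [960, 509, -, -, 91, 608, -, 170, -, 80, -]
Lookup 608: h=0, probe 0,1,4,9,5 → found at 5.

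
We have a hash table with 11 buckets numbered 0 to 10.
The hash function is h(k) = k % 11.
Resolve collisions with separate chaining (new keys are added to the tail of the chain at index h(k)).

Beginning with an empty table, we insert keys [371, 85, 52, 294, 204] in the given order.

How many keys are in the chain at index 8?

4

371 → bucket 8
85 → bucket 8 (collision)
52 → bucket 8 (collision)
294 → bucket 8 (collision)
204 → bucket 6
Final buckets:
0: _
1: _
2: _
3: _
4: _
5: _
6: 204
7: _
8: 371 -> 85 -> 52 -> 294
9: _
10: _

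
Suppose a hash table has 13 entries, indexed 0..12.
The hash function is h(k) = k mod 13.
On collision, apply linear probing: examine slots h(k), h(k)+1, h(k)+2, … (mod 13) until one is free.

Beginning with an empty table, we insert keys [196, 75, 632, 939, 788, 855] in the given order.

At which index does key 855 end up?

11

196: h=1 -> slot 1
75: h=10 -> slot 10
632: h=8 -> slot 8
939: h=3 -> slot 3
788: h=8, probe 8,9 -> slot 9
855: h=10, probe 10,11 -> slot 11
Table: [—, 196, —, 939, —, —, —, —, 632, 788, 75, 855, —]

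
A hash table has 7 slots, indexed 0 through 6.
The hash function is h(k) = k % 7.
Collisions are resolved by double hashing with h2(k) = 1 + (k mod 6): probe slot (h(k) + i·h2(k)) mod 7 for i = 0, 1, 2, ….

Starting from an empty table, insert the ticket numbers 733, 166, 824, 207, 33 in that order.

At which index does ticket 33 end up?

Insert 733: h=5, slot 5 empty -> index 5.
Insert 166: h=5, h2=5, slot 5 occupied -> index 3.
Insert 824: h=5, h2=3, slot 5 occupied -> index 1.
Insert 207: h=4, slot 4 empty -> index 4.
Insert 33: h=5, h2=4, slot 5 occupied -> index 2.
Table: [., 824, 33, 166, 207, 733, .]

2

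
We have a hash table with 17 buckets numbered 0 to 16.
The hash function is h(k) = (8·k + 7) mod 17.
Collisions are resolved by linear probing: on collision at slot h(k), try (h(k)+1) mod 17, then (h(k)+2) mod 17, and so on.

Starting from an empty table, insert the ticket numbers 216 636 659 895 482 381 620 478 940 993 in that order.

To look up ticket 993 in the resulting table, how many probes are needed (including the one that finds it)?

216 hashes to 1; slot 1 is free => place at 1.
636 hashes to 12; slot 12 is free => place at 12.
659 hashes to 9; slot 9 is free => place at 9.
895 hashes to 10; slot 10 is free => place at 10.
482 hashes to 4; slot 4 is free => place at 4.
381 hashes to 12; 12 taken => place at 13.
620 hashes to 3; slot 3 is free => place at 3.
478 hashes to 6; slot 6 is free => place at 6.
940 hashes to 13; 13 taken => place at 14.
993 hashes to 12; 12,13,14 taken => place at 15.
Table: [_, 216, _, 620, 482, _, 478, _, _, 659, 895, _, 636, 381, 940, 993, _]
Lookup 993: h=12, probe 12,13,14,15 → found at 15.

4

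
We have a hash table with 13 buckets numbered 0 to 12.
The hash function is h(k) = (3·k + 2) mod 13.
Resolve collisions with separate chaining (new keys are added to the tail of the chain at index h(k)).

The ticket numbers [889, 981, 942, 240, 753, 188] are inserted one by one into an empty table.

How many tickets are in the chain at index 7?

Insert 889: h=4, bucket 4 empty -> new chain.
Insert 981: h=7, bucket 7 empty -> new chain.
Insert 942: h=7, bucket 7 nonempty -> append to chain.
Insert 240: h=7, bucket 7 nonempty -> append to chain.
Insert 753: h=12, bucket 12 empty -> new chain.
Insert 188: h=7, bucket 7 nonempty -> append to chain.
Final buckets:
0: _
1: _
2: _
3: _
4: 889
5: _
6: _
7: 981 -> 942 -> 240 -> 188
8: _
9: _
10: _
11: _
12: 753

4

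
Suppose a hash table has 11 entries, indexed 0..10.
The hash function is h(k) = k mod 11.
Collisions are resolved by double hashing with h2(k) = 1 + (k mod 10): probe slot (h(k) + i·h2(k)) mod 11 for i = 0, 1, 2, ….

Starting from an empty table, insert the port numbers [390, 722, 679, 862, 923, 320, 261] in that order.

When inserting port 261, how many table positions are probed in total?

4

Insert 390: h=5, slot 5 empty → index 5.
Insert 722: h=7, slot 7 empty → index 7.
Insert 679: h=8, slot 8 empty → index 8.
Insert 862: h=4, slot 4 empty → index 4.
Insert 923: h=10, slot 10 empty → index 10.
Insert 320: h=1, slot 1 empty → index 1.
Insert 261: h=8, h2=2, slots 8,10,1 occupied → index 3.
Table: [—, 320, —, 261, 862, 390, —, 722, 679, —, 923]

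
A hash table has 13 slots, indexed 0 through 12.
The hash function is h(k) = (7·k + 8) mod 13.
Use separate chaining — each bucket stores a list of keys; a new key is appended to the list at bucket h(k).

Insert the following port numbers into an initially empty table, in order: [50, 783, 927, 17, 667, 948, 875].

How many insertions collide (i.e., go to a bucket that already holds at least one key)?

50 -> bucket 7
783 -> bucket 3
927 -> bucket 10
17 -> bucket 10 (collision)
667 -> bucket 10 (collision)
948 -> bucket 1
875 -> bucket 10 (collision)
Final buckets:
0: .
1: 948
2: .
3: 783
4: .
5: .
6: .
7: 50
8: .
9: .
10: 927 -> 17 -> 667 -> 875
11: .
12: .

3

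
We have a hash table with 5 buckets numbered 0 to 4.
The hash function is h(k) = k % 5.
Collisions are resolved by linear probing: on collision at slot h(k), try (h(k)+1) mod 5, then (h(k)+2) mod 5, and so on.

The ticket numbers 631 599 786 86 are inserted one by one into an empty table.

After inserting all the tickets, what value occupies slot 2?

786

631: h=1 -> slot 1
599: h=4 -> slot 4
786: h=1, probe 1,2 -> slot 2
86: h=1, probe 1,2,3 -> slot 3
Table: [—, 631, 786, 86, 599]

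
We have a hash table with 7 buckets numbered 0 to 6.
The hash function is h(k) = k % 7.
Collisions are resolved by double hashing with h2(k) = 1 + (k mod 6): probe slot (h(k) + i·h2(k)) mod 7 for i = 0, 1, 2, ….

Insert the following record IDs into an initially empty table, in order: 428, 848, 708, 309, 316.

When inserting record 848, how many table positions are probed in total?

2

Insert 428: h=1, slot 1 empty => index 1.
Insert 848: h=1, h2=3, slot 1 occupied => index 4.
Insert 708: h=1, h2=1, slot 1 occupied => index 2.
Insert 309: h=1, h2=4, slot 1 occupied => index 5.
Insert 316: h=1, h2=5, slot 1 occupied => index 6.
Table: [∅, 428, 708, ∅, 848, 309, 316]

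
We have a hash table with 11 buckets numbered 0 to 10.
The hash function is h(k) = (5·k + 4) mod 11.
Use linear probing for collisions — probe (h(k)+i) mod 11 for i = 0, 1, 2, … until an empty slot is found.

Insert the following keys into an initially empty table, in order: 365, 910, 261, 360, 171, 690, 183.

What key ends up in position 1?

261

Insert 365: h=3, slot 3 empty -> index 3.
Insert 910: h=0, slot 0 empty -> index 0.
Insert 261: h=0, slot 0 occupied -> index 1.
Insert 360: h=0, slots 0,1 occupied -> index 2.
Insert 171: h=1, slots 1,2,3 occupied -> index 4.
Insert 690: h=0, slots 0,1,2,3,4 occupied -> index 5.
Insert 183: h=6, slot 6 empty -> index 6.
Table: [910, 261, 360, 365, 171, 690, 183, _, _, _, _]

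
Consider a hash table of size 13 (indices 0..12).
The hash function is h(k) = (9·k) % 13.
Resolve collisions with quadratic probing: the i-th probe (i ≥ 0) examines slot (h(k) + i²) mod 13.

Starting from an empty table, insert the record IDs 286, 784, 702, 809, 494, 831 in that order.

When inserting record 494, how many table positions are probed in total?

286: h=0 -> slot 0
784: h=10 -> slot 10
702: h=0, probe 0,1 -> slot 1
809: h=1, probe 1,2 -> slot 2
494: h=0, probe 0,1,4 -> slot 4
831: h=4, probe 4,5 -> slot 5
Table: [286, 702, 809, ., 494, 831, ., ., ., ., 784, ., .]

3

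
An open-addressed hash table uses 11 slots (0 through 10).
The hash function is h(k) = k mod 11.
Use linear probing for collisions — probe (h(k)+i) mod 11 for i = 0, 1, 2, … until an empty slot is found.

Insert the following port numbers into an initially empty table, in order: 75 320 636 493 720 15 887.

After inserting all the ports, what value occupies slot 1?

320

75 hashes to 9; slot 9 is free => place at 9.
320 hashes to 1; slot 1 is free => place at 1.
636 hashes to 9; 9 taken => place at 10.
493 hashes to 9; 9,10 taken => place at 0.
720 hashes to 5; slot 5 is free => place at 5.
15 hashes to 4; slot 4 is free => place at 4.
887 hashes to 7; slot 7 is free => place at 7.
Table: [493, 320, -, -, 15, 720, -, 887, -, 75, 636]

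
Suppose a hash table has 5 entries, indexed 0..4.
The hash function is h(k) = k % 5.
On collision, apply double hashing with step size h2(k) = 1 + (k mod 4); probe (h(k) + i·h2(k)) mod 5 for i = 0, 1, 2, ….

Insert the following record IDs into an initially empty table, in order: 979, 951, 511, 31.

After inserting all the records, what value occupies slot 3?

Insert 979: h=4, slot 4 empty => index 4.
Insert 951: h=1, slot 1 empty => index 1.
Insert 511: h=1, h2=4, slot 1 occupied => index 0.
Insert 31: h=1, h2=4, slots 1,0,4 occupied => index 3.
Table: [511, 951, —, 31, 979]

31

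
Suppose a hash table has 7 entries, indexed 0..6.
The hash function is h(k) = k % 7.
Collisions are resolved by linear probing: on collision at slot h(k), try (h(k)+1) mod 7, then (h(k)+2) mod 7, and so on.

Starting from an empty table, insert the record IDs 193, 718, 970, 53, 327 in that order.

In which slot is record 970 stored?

6

193: h=4 => slot 4
718: h=4, probe 4,5 => slot 5
970: h=4, probe 4,5,6 => slot 6
53: h=4, probe 4,5,6,0 => slot 0
327: h=5, probe 5,6,0,1 => slot 1
Table: [53, 327, _, _, 193, 718, 970]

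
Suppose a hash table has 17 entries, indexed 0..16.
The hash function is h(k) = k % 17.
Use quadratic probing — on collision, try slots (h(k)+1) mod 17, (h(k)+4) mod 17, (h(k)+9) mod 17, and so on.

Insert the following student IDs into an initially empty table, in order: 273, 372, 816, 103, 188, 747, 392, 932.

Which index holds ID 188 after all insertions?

5

273 hashes to 1; slot 1 is free → place at 1.
372 hashes to 15; slot 15 is free → place at 15.
816 hashes to 0; slot 0 is free → place at 0.
103 hashes to 1; 1 taken → place at 2.
188 hashes to 1; 1,2 taken → place at 5.
747 hashes to 16; slot 16 is free → place at 16.
392 hashes to 1; 1,2,5 taken → place at 10.
932 hashes to 14; slot 14 is free → place at 14.
Table: [816, 273, 103, ., ., 188, ., ., ., ., 392, ., ., ., 932, 372, 747]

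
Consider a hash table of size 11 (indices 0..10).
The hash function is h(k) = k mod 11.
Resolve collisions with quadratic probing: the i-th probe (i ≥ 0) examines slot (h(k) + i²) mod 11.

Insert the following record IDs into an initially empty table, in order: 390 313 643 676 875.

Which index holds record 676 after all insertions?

3

390: h=5 -> slot 5
313: h=5, probe 5,6 -> slot 6
643: h=5, probe 5,6,9 -> slot 9
676: h=5, probe 5,6,9,3 -> slot 3
875: h=6, probe 6,7 -> slot 7
Table: [∅, ∅, ∅, 676, ∅, 390, 313, 875, ∅, 643, ∅]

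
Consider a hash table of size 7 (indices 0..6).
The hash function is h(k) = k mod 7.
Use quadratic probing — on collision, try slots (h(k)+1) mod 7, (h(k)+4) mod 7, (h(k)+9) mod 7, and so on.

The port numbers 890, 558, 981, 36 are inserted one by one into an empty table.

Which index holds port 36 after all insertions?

890 hashes to 1; slot 1 is free -> place at 1.
558 hashes to 5; slot 5 is free -> place at 5.
981 hashes to 1; 1 taken -> place at 2.
36 hashes to 1; 1,2,5 taken -> place at 3.
Table: [_, 890, 981, 36, _, 558, _]

3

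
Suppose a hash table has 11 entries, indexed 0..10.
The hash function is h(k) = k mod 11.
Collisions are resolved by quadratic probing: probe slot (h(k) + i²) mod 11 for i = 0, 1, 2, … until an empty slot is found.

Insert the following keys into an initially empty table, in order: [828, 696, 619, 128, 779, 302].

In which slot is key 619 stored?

7

828 hashes to 3; slot 3 is free -> place at 3.
696 hashes to 3; 3 taken -> place at 4.
619 hashes to 3; 3,4 taken -> place at 7.
128 hashes to 7; 7 taken -> place at 8.
779 hashes to 9; slot 9 is free -> place at 9.
302 hashes to 5; slot 5 is free -> place at 5.
Table: [—, —, —, 828, 696, 302, —, 619, 128, 779, —]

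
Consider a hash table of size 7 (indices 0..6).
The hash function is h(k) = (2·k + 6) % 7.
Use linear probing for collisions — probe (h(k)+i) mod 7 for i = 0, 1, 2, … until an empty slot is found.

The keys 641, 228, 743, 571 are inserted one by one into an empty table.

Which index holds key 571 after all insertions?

641 hashes to 0; slot 0 is free => place at 0.
228 hashes to 0; 0 taken => place at 1.
743 hashes to 1; 1 taken => place at 2.
571 hashes to 0; 0,1,2 taken => place at 3.
Table: [641, 228, 743, 571, ∅, ∅, ∅]

3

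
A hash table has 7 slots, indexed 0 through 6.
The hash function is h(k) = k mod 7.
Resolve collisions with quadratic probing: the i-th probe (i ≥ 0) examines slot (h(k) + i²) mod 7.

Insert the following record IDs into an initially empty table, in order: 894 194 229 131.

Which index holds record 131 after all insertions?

0

Insert 894: h=5, slot 5 empty => index 5.
Insert 194: h=5, slot 5 occupied => index 6.
Insert 229: h=5, slots 5,6 occupied => index 2.
Insert 131: h=5, slots 5,6,2 occupied => index 0.
Table: [131, _, 229, _, _, 894, 194]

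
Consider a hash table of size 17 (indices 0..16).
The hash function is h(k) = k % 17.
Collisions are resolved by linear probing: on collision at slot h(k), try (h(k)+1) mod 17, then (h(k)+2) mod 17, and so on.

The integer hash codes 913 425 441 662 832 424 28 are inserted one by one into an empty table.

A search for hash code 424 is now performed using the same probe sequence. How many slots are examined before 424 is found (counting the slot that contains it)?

913 hashes to 12; slot 12 is free => place at 12.
425 hashes to 0; slot 0 is free => place at 0.
441 hashes to 16; slot 16 is free => place at 16.
662 hashes to 16; 16,0 taken => place at 1.
832 hashes to 16; 16,0,1 taken => place at 2.
424 hashes to 16; 16,0,1,2 taken => place at 3.
28 hashes to 11; slot 11 is free => place at 11.
Table: [425, 662, 832, 424, ∅, ∅, ∅, ∅, ∅, ∅, ∅, 28, 913, ∅, ∅, ∅, 441]
Lookup 424: h=16, probe 16,0,1,2,3 → found at 3.

5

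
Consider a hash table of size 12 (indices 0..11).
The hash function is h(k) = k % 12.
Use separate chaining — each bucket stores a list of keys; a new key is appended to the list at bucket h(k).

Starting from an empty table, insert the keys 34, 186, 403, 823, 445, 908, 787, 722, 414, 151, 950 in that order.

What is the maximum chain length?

4

34 → bucket 10
186 → bucket 6
403 → bucket 7
823 → bucket 7 (collision)
445 → bucket 1
908 → bucket 8
787 → bucket 7 (collision)
722 → bucket 2
414 → bucket 6 (collision)
151 → bucket 7 (collision)
950 → bucket 2 (collision)
Final buckets:
0: —
1: 445
2: 722 -> 950
3: —
4: —
5: —
6: 186 -> 414
7: 403 -> 823 -> 787 -> 151
8: 908
9: —
10: 34
11: —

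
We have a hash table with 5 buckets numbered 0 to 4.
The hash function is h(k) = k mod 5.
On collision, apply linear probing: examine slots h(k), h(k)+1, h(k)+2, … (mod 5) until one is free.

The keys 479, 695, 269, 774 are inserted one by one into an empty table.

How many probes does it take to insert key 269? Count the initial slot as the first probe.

3

479 hashes to 4; slot 4 is free -> place at 4.
695 hashes to 0; slot 0 is free -> place at 0.
269 hashes to 4; 4,0 taken -> place at 1.
774 hashes to 4; 4,0,1 taken -> place at 2.
Table: [695, 269, 774, —, 479]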